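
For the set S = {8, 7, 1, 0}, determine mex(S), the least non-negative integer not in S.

2

The values 0, 1 are all present; 2 is the first non-negative integer missing from the set.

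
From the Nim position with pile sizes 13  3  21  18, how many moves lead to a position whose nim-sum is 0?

1

Write each in binary and XOR column by column:
  01101  (13)
  00011  (3)
  10101  (21)
  10010  (18)
  -----
  01001  (9)
The overall nim-sum is X = 9. A pile of size p has a winning move iff p XOR X < p (reduce it to p XOR X).
  13: 13 XOR 9 = 4 < 13 — winning move (to 4).
  3: 3 XOR 9 = 10 ≥ 3 — no move.
  21: 21 XOR 9 = 28 ≥ 21 — no move.
  18: 18 XOR 9 = 27 ≥ 18 — no move.
That gives 1 winning move.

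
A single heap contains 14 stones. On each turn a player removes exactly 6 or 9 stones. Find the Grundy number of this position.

Grundy values for subtraction set {6, 9}:
g(0) = mex{} = 0
g(1) = mex{} = 0
g(2) = mex{} = 0
g(3) = mex{} = 0
g(4) = mex{} = 0
g(5) = mex{} = 0
g(6) = mex{0} = 1
g(7) = mex{0} = 1
g(8) = mex{0} = 1
g(9) = mex{0} = 1
g(10) = mex{0} = 1
g(11) = mex{0} = 1
g(12) = mex{0,1} = 2
g(13) = mex{0,1} = 2
g(14) = mex{0,1} = 2
So g(14) = 2.

2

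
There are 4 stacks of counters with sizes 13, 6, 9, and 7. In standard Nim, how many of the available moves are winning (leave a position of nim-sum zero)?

3

Compute the nim-sum pairwise:
13 ^ 6 = 11
11 ^ 9 = 2
2 ^ 7 = 5
The overall nim-sum is X = 5. A stack of size p has a winning move iff p XOR X < p (reduce it to p XOR X).
  13: 13 XOR 5 = 8 < 13 — winning move (to 8).
  6: 6 XOR 5 = 3 < 6 — winning move (to 3).
  9: 9 XOR 5 = 12 ≥ 9 — no move.
  7: 7 XOR 5 = 2 < 7 — winning move (to 2).
That gives 3 winning moves.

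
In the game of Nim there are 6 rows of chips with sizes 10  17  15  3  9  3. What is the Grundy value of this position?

Compute the nim-sum pairwise:
10 ^ 17 = 27
27 ^ 15 = 20
20 ^ 3 = 23
23 ^ 9 = 30
30 ^ 3 = 29

29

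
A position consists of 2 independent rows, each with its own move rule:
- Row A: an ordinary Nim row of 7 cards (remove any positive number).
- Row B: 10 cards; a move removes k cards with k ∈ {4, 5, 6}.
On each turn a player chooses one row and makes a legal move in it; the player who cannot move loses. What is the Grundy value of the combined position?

7

Row A is a plain Nim row of size 7, so its Grundy value is 7.
For row B, compute g(0), g(1), … with moves {4, 5, 6}:
g(0) = mex{} = 0
g(1) = mex{} = 0
g(2) = mex{} = 0
g(3) = mex{} = 0
g(4) = mex{0} = 1
g(5) = mex{0} = 1
g(6) = mex{0} = 1
g(7) = mex{0} = 1
g(8) = mex{0,1} = 2
g(9) = mex{0,1} = 2
g(10) = mex{1} = 0
So g(10) = 0.
By the Sprague-Grundy theorem, the Grundy value of a sum of independent games is the XOR of the component values.
Combined value = 7 XOR 0 = 7.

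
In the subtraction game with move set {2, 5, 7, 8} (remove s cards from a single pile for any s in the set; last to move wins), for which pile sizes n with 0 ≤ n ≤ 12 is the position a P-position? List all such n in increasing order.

Grundy values for subtraction set {2, 5, 7, 8}:
k:     0  1  2  3  4  5  6  7  8  9 10 11 12
g(k):  0  0  1  1  0  2  1  3  2  2  0  3  1
The P-positions (g = 0) in 0..12 are 0, 1, 4, 10.

0, 1, 4, 10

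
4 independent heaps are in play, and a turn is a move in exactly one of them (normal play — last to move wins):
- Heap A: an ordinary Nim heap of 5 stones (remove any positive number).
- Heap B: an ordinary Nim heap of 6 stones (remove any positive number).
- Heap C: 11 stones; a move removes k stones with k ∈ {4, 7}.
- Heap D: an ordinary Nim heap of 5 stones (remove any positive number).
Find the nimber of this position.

6

Heap A is a plain Nim heap of size 5, so its Grundy value is 5.
Heap B is a plain Nim heap of size 6, so its Grundy value is 6.
Build the Grundy sequence for heap C with g(k) = mex{g(k−s) : s ∈ {4, 7}, s ≤ k}:
k:     0  1  2  3  4  5  6  7  8  9 10 11
g(k):  0  0  0  0  1  1  1  1  2  2  2  0
So g(11) = 0.
Heap D is a plain Nim heap of size 5, so its Grundy value is 5.
The value of a disjunctive sum is the nim-sum of the parts.
Combined value = 5 XOR 6 XOR 0 XOR 5 = 6.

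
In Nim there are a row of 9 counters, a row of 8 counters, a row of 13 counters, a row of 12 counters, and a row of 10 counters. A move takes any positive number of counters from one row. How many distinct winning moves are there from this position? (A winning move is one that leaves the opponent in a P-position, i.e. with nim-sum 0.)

Write each in binary and XOR column by column:
  1001  (9)
  1000  (8)
  1101  (13)
  1100  (12)
  1010  (10)
  ----
  1010  (10)
The overall nim-sum is X = 10. A row of size p has a winning move iff p XOR X < p (reduce it to p XOR X).
  9: 9 XOR 10 = 3 < 9 — winning move (to 3).
  8: 8 XOR 10 = 2 < 8 — winning move (to 2).
  13: 13 XOR 10 = 7 < 13 — winning move (to 7).
  12: 12 XOR 10 = 6 < 12 — winning move (to 6).
  10: 10 XOR 10 = 0 < 10 — winning move (to 0).
That gives 5 winning moves.

5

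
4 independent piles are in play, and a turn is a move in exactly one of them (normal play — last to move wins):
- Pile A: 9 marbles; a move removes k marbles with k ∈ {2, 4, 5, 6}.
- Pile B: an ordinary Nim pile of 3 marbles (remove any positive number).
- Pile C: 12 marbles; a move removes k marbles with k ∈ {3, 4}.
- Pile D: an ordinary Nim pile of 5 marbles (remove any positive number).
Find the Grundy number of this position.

For pile A, compute g(0), g(1), … with moves {2, 4, 5, 6}:
k:     0  1  2  3  4  5  6  7  8  9
g(k):  0  0  1  1  2  2  3  3  0  0
So g(9) = 0.
Pile B is a plain Nim pile of size 3, so its Grundy value is 3.
Grundy values for pile C (subtraction set {3, 4}):
k:     0  1  2  3  4  5  6  7  8  9 10 11 12
g(k):  0  0  0  1  1  1  2  0  0  0  1  1  1
So g(12) = 1.
Pile D is a plain Nim pile of size 5, so its Grundy value is 5.
The value of a disjunctive sum is the nim-sum of the parts.
Combined value = 0 ⊕ 3 ⊕ 1 ⊕ 5 = 7.

7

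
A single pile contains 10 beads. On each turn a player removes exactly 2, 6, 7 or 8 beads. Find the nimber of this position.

3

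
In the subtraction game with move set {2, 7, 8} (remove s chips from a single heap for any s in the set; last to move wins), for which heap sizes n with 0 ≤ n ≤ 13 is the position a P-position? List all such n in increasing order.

0, 1, 4, 5, 10

Compute g(0), g(1), … for moves {2, 7, 8}:
g(0) = mex{} = 0
g(1) = mex{} = 0
g(2) = mex{0} = 1
g(3) = mex{0} = 1
g(4) = mex{1} = 0
g(5) = mex{1} = 0
g(6) = mex{0} = 1
g(7) = mex{0} = 1
g(8) = mex{0,1} = 2
g(9) = mex{0,1} = 2
g(10) = mex{1,2} = 0
g(11) = mex{0,1,2} = 3
g(12) = mex{0} = 1
g(13) = mex{0,1,3} = 2
The P-positions (g = 0) in 0..13 are 0, 1, 4, 5, 10.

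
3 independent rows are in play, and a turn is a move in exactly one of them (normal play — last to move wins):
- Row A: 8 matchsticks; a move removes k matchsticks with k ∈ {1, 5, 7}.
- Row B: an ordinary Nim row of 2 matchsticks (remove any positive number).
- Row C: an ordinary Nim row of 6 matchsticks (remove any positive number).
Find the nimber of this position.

4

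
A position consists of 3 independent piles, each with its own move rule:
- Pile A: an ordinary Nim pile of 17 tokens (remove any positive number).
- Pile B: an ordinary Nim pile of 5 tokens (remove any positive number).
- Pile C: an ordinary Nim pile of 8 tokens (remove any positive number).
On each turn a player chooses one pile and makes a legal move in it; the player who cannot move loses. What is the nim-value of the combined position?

Pile A is a plain Nim pile of size 17, so its Grundy value is 17.
Pile B is a plain Nim pile of size 5, so its Grundy value is 5.
Pile C is a plain Nim pile of size 8, so its Grundy value is 8.
The value of a disjunctive sum is the nim-sum of the parts.
Combined value = 17 ⊕ 5 ⊕ 8 = 28.

28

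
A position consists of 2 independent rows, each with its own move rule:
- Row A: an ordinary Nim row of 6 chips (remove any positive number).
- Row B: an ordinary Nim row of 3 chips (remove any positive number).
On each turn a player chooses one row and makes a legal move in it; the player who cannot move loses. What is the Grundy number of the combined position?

5

Row A is a plain Nim row of size 6, so its Grundy value is 6.
Row B is a plain Nim row of size 3, so its Grundy value is 3.
By the Sprague-Grundy theorem, the Grundy value of a sum of independent games is the XOR of the component values.
Combined value = 6 ⊕ 3 = 5.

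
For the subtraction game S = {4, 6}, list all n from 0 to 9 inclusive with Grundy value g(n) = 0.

0, 1, 2, 3

Compute g(0), g(1), … for moves {4, 6}:
k:     0  1  2  3  4  5  6  7  8  9
g(k):  0  0  0  0  1  1  1  1  2  2
The P-positions (g = 0) in 0..9 are 0, 1, 2, 3.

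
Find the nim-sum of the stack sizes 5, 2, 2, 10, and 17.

In binary:
  00101  (5)
  00010  (2)
  00010  (2)
  01010  (10)
  10001  (17)
  -----
  11110  (30)

30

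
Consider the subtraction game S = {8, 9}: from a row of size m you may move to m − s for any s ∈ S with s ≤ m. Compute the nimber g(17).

0

Grundy values for subtraction set {8, 9}:
k:     0  1  2  3  4  5  6  7  8  9 10 11 12 13 14 15 16 17
g(k):  0  0  0  0  0  0  0  0  1  1  1  1  1  1  1  1  2  0
So g(17) = 0.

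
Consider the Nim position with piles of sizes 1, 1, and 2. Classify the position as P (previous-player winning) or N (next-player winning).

N-position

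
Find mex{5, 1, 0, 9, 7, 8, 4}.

The values 0, 1 are all present; 2 is the first non-negative integer missing from the set.

2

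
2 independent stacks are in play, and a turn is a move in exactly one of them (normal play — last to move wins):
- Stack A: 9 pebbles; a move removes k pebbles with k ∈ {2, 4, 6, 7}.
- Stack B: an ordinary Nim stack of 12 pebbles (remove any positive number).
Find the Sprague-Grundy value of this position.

Grundy values for stack A (subtraction set {2, 4, 6, 7}):
g(0) = mex{} = 0
g(1) = mex{} = 0
g(2) = mex{0} = 1
g(3) = mex{0} = 1
g(4) = mex{0,1} = 2
g(5) = mex{0,1} = 2
g(6) = mex{0,1,2} = 3
g(7) = mex{0,1,2} = 3
g(8) = mex{0,1,2,3} = 4
g(9) = mex{1,2,3} = 0
So g(9) = 0.
Stack B is a plain Nim stack of size 12, so its Grundy value is 12.
The value of a disjunctive sum is the nim-sum of the parts.
Combined value = 0 XOR 12 = 12.

12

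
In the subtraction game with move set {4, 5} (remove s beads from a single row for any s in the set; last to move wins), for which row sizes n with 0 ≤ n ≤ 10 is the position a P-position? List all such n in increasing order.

Grundy values for subtraction set {4, 5}:
g(0) = mex{} = 0
g(1) = mex{} = 0
g(2) = mex{} = 0
g(3) = mex{} = 0
g(4) = mex{0} = 1
g(5) = mex{0} = 1
g(6) = mex{0} = 1
g(7) = mex{0} = 1
g(8) = mex{0,1} = 2
g(9) = mex{1} = 0
g(10) = mex{1} = 0
The P-positions (g = 0) in 0..10 are 0, 1, 2, 3, 9, 10.

0, 1, 2, 3, 9, 10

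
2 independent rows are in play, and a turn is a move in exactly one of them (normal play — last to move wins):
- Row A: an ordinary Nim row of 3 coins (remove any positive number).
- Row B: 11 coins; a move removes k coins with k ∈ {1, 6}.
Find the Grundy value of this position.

3

Row A is a plain Nim row of size 3, so its Grundy value is 3.
Grundy values for row B (subtraction set {1, 6}):
k:     0  1  2  3  4  5  6  7  8  9 10 11
g(k):  0  1  0  1  0  1  2  0  1  0  1  0
So g(11) = 0.
By the Sprague-Grundy theorem, the Grundy value of a sum of independent games is the XOR of the component values.
Combined value = 3 ⊕ 0 = 3.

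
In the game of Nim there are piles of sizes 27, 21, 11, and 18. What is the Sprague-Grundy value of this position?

Nim-sum: 27 ^ 21 ^ 11 ^ 18 = 23.

23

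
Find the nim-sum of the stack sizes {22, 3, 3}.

Compute the nim-sum pairwise:
22 ^ 3 = 21
21 ^ 3 = 22

22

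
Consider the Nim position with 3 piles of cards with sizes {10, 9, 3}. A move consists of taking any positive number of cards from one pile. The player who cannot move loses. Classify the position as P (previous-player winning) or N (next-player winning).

P-position

Write each in binary and XOR column by column:
  1010  (10)
  1001  (9)
  0011  (3)
  ----
  0000  (0)
The nim-sum is 0, so this is a P-position: the player to move is in a losing position under optimal play.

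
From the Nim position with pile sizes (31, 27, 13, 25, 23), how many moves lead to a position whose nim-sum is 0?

3

Compute the nim-sum pairwise:
31 ⊕ 27 = 4
4 ⊕ 13 = 9
9 ⊕ 25 = 16
16 ⊕ 23 = 7
The overall nim-sum is X = 7. A pile of size p has a winning move iff p XOR X < p (reduce it to p XOR X).
  31: 31 XOR 7 = 24 < 31 — winning move (to 24).
  27: 27 XOR 7 = 28 ≥ 27 — no move.
  13: 13 XOR 7 = 10 < 13 — winning move (to 10).
  25: 25 XOR 7 = 30 ≥ 25 — no move.
  23: 23 XOR 7 = 16 < 23 — winning move (to 16).
That gives 3 winning moves.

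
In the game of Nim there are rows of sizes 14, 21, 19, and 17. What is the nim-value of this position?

Compute the nim-sum pairwise:
14 ^ 21 = 27
27 ^ 19 = 8
8 ^ 17 = 25

25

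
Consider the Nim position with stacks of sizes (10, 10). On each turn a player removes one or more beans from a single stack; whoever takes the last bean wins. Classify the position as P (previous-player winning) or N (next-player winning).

P-position

Compute the nim-sum pairwise:
10 ^ 10 = 0
The nim-sum is 0, so this is a P-position: the player to move is in a losing position under optimal play.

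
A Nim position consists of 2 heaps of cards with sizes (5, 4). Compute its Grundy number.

Bitwise XOR of the heap sizes:
  101  (5)
  100  (4)
  ---
  001  (1)

1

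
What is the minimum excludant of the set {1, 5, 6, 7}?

0 is not in the set, so the mex is 0.

0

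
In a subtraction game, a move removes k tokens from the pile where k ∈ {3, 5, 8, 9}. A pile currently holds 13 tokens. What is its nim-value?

0

Compute g(0), g(1), … for moves {3, 5, 8, 9}:
k:     0  1  2  3  4  5  6  7  8  9 10 11 12 13
g(k):  0  0  0  1  1  1  2  2  2  3  3  3  0  0
So g(13) = 0.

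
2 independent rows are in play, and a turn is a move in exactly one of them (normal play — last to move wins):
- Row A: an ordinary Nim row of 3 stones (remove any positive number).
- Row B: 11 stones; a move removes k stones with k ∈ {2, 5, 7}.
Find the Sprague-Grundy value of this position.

0

Row A is a plain Nim row of size 3, so its Grundy value is 3.
Grundy values for row B (subtraction set {2, 5, 7}):
g(0) = mex{} = 0
g(1) = mex{} = 0
g(2) = mex{0} = 1
g(3) = mex{0} = 1
g(4) = mex{1} = 0
g(5) = mex{0,1} = 2
g(6) = mex{0} = 1
g(7) = mex{0,1,2} = 3
g(8) = mex{0,1} = 2
g(9) = mex{0,1,3} = 2
g(10) = mex{1,2} = 0
g(11) = mex{0,1,2} = 3
So g(11) = 3.
The value of a disjunctive sum is the nim-sum of the parts.
Combined value = 3 ⊕ 3 = 0.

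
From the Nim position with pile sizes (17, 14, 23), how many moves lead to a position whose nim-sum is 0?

1

Nim-sum: 17 XOR 14 XOR 23 = 8.
The overall nim-sum is X = 8. A pile of size p has a winning move iff p XOR X < p (reduce it to p XOR X).
  17: 17 XOR 8 = 25 ≥ 17 — no move.
  14: 14 XOR 8 = 6 < 14 — winning move (to 6).
  23: 23 XOR 8 = 31 ≥ 23 — no move.
That gives 1 winning move.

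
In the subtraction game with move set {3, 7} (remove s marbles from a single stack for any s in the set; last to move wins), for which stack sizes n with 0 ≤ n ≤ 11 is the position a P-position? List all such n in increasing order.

Build the Grundy sequence with g(k) = mex{g(k−s) : s ∈ {3, 7}, s ≤ k}:
k:     0  1  2  3  4  5  6  7  8  9 10 11
g(k):  0  0  0  1  1  1  0  2  2  1  0  0
The P-positions (g = 0) in 0..11 are 0, 1, 2, 6, 10, 11.

0, 1, 2, 6, 10, 11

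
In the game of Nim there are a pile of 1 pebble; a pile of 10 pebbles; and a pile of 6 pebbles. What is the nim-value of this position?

13

Nim-sum: 1 XOR 10 XOR 6 = 13.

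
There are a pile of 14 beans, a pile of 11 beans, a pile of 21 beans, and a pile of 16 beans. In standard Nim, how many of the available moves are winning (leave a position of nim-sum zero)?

0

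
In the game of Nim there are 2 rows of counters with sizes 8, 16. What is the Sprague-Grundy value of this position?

Compute the nim-sum pairwise:
8 XOR 16 = 24

24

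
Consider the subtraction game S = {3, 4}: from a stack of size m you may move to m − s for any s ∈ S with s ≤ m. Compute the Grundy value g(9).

0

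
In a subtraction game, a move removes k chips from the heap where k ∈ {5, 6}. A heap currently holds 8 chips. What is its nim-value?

1

Build the Grundy sequence with g(k) = mex{g(k−s) : s ∈ {5, 6}, s ≤ k}:
g(0) = mex{} = 0
g(1) = mex{} = 0
g(2) = mex{} = 0
g(3) = mex{} = 0
g(4) = mex{} = 0
g(5) = mex{0} = 1
g(6) = mex{0} = 1
g(7) = mex{0} = 1
g(8) = mex{0} = 1
So g(8) = 1.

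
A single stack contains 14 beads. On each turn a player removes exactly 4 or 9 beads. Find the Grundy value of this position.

Build the Grundy sequence with g(k) = mex{g(k−s) : s ∈ {4, 9}, s ≤ k}:
k:     0  1  2  3  4  5  6  7  8  9 10 11 12 13 14
g(k):  0  0  0  0  1  1  1  1  0  2  2  2  1  0  0
So g(14) = 0.

0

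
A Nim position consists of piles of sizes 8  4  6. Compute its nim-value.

10

Compute the nim-sum pairwise:
8 ^ 4 = 12
12 ^ 6 = 10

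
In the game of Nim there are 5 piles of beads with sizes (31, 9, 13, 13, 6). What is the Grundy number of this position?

16

In binary:
  11111  (31)
  01001  (9)
  01101  (13)
  01101  (13)
  00110  (6)
  -----
  10000  (16)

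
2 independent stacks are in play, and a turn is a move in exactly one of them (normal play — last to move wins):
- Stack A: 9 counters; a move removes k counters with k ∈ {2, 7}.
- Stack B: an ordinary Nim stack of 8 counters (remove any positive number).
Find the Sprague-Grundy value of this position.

For stack A, compute g(0), g(1), … with moves {2, 7}:
k:     0  1  2  3  4  5  6  7  8  9
g(k):  0  0  1  1  0  0  1  1  2  0
So g(9) = 0.
Stack B is a plain Nim stack of size 8, so its Grundy value is 8.
By the Sprague-Grundy theorem, the Grundy value of a sum of independent games is the XOR of the component values.
Combined value = 0 ⊕ 8 = 8.

8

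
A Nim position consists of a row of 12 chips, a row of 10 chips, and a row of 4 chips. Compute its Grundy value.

Compute the nim-sum pairwise:
12 ⊕ 10 = 6
6 ⊕ 4 = 2

2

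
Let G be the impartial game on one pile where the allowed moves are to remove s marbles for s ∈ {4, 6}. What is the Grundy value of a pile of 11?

Build the Grundy sequence with g(k) = mex{g(k−s) : s ∈ {4, 6}, s ≤ k}:
g(0) = mex{} = 0
g(1) = mex{} = 0
g(2) = mex{} = 0
g(3) = mex{} = 0
g(4) = mex{0} = 1
g(5) = mex{0} = 1
g(6) = mex{0} = 1
g(7) = mex{0} = 1
g(8) = mex{0,1} = 2
g(9) = mex{0,1} = 2
g(10) = mex{1} = 0
g(11) = mex{1} = 0
So g(11) = 0.

0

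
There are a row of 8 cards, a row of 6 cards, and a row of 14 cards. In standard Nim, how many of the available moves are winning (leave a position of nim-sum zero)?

0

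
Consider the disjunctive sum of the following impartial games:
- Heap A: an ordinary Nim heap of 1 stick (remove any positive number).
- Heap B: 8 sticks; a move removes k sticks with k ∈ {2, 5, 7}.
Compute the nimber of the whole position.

Heap A is a plain Nim heap of size 1, so its Grundy value is 1.
For heap B, compute g(0), g(1), … with moves {2, 5, 7}:
g(0) = mex{} = 0
g(1) = mex{} = 0
g(2) = mex{0} = 1
g(3) = mex{0} = 1
g(4) = mex{1} = 0
g(5) = mex{0,1} = 2
g(6) = mex{0} = 1
g(7) = mex{0,1,2} = 3
g(8) = mex{0,1} = 2
So g(8) = 2.
The value of a disjunctive sum is the nim-sum of the parts.
Combined value = 1 ⊕ 2 = 3.

3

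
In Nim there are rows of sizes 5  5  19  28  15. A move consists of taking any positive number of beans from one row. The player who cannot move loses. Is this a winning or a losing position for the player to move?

Losing position

Compute the nim-sum pairwise:
5 ⊕ 5 = 0
0 ⊕ 19 = 19
19 ⊕ 28 = 15
15 ⊕ 15 = 0
The nim-sum is 0, so this is a P-position: the player to move is in a losing position under optimal play.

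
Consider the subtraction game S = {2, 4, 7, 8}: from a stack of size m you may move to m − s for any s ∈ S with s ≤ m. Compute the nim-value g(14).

Build the Grundy sequence with g(k) = mex{g(k−s) : s ∈ {2, 4, 7, 8}, s ≤ k}:
k:     0  1  2  3  4  5  6  7  8  9 10 11 12 13 14
g(k):  0  0  1  1  2  2  0  3  1  4  2  0  0  1  1
So g(14) = 1.

1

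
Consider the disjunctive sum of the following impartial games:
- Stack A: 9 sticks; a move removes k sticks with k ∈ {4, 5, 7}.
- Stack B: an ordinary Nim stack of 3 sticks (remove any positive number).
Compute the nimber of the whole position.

1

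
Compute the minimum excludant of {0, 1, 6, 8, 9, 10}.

2

The values 0, 1 are all present; 2 is the first non-negative integer missing from the set.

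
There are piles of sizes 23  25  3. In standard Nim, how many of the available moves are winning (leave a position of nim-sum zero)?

Nim-sum: 23 XOR 25 XOR 3 = 13.
The overall nim-sum is X = 13. A pile of size p has a winning move iff p XOR X < p (reduce it to p XOR X).
  23: 23 XOR 13 = 26 ≥ 23 — no move.
  25: 25 XOR 13 = 20 < 25 — winning move (to 20).
  3: 3 XOR 13 = 14 ≥ 3 — no move.
That gives 1 winning move.

1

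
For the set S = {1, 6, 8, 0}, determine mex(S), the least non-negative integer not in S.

The values 0, 1 are all present; 2 is the first non-negative integer missing from the set.

2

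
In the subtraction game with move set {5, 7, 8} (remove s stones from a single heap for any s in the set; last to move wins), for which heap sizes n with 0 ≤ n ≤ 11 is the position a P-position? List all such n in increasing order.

0, 1, 2, 3, 4

Compute g(0), g(1), … for moves {5, 7, 8}:
k:     0  1  2  3  4  5  6  7  8  9 10 11
g(k):  0  0  0  0  0  1  1  1  1  1  2  2
The P-positions (g = 0) in 0..11 are 0, 1, 2, 3, 4.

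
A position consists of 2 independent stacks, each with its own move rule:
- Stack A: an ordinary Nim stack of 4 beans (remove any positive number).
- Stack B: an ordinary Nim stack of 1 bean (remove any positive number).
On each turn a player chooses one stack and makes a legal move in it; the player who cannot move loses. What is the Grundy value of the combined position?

5

Stack A is a plain Nim stack of size 4, so its Grundy value is 4.
Stack B is a plain Nim stack of size 1, so its Grundy value is 1.
The value of a disjunctive sum is the nim-sum of the parts.
Combined value = 4 XOR 1 = 5.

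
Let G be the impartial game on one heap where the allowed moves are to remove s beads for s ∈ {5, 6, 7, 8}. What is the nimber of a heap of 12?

2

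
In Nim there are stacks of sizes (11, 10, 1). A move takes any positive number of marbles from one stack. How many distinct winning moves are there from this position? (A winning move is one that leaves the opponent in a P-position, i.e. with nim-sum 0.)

Nim-sum: 11 XOR 10 XOR 1 = 0.
The nim-sum is already 0, so every move leaves a nonzero nim-sum — there are no winning moves.

0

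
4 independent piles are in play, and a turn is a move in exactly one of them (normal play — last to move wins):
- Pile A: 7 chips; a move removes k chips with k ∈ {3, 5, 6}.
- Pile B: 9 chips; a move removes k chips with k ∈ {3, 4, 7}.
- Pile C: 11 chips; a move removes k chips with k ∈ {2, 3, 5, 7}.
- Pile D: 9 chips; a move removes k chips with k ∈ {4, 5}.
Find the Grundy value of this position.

0

For pile A, compute g(0), g(1), … with moves {3, 5, 6}:
g(0) = mex{} = 0
g(1) = mex{} = 0
g(2) = mex{} = 0
g(3) = mex{0} = 1
g(4) = mex{0} = 1
g(5) = mex{0} = 1
g(6) = mex{0,1} = 2
g(7) = mex{0,1} = 2
So g(7) = 2.
For pile B, compute g(0), g(1), … with moves {3, 4, 7}:
k:     0  1  2  3  4  5  6  7  8  9
g(k):  0  0  0  1  1  1  2  2  2  3
So g(9) = 3.
Grundy values for pile C (subtraction set {2, 3, 5, 7}):
k:     0  1  2  3  4  5  6  7  8  9 10 11
g(k):  0  0  1  1  2  2  3  3  4  0  0  1
So g(11) = 1.
For pile D, compute g(0), g(1), … with moves {4, 5}:
k:     0  1  2  3  4  5  6  7  8  9
g(k):  0  0  0  0  1  1  1  1  2  0
So g(9) = 0.
The value of a disjunctive sum is the nim-sum of the parts.
Combined value = 2 XOR 3 XOR 1 XOR 0 = 0.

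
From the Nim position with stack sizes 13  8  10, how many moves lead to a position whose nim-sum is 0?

3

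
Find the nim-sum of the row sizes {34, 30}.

In binary:
  100010  (34)
  011110  (30)
  ------
  111100  (60)

60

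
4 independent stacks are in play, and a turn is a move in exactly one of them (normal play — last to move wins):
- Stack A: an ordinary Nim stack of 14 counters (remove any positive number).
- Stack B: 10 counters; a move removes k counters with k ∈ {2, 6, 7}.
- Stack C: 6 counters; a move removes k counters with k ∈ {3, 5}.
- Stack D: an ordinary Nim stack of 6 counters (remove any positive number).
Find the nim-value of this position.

9

Stack A is a plain Nim stack of size 14, so its Grundy value is 14.
Grundy values for stack B (subtraction set {2, 6, 7}):
k:     0  1  2  3  4  5  6  7  8  9 10
g(k):  0  0  1  1  0  0  1  1  2  0  3
So g(10) = 3.
Grundy values for stack C (subtraction set {3, 5}):
g(0) = mex{} = 0
g(1) = mex{} = 0
g(2) = mex{} = 0
g(3) = mex{0} = 1
g(4) = mex{0} = 1
g(5) = mex{0} = 1
g(6) = mex{0,1} = 2
So g(6) = 2.
Stack D is a plain Nim stack of size 6, so its Grundy value is 6.
By the Sprague-Grundy theorem, the Grundy value of a sum of independent games is the XOR of the component values.
Combined value = 14 XOR 3 XOR 2 XOR 6 = 9.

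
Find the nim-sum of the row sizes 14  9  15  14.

6

Bitwise XOR of the heap sizes:
  1110  (14)
  1001  (9)
  1111  (15)
  1110  (14)
  ----
  0110  (6)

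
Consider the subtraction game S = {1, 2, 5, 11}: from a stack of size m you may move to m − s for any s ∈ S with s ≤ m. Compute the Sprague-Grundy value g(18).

Build the Grundy sequence with g(k) = mex{g(k−s) : s ∈ {1, 2, 5, 11}, s ≤ k}:
k:     0  1  2  3  4  5  6  7  8  9 10 11 12 13 14 15 16 17 18
g(k):  0  1  2  0  1  2  0  1  2  0  1  2  0  1  2  0  1  2  0
So g(18) = 0.

0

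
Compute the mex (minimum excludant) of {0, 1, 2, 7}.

3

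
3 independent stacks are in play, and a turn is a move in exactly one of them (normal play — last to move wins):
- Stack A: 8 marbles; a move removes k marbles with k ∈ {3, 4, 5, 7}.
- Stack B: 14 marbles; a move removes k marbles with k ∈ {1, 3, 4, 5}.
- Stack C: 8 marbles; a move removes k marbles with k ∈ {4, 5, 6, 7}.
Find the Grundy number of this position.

Grundy values for stack A (subtraction set {3, 4, 5, 7}):
k:     0  1  2  3  4  5  6  7  8
g(k):  0  0  0  1  1  1  2  2  2
So g(8) = 2.
Grundy values for stack B (subtraction set {1, 3, 4, 5}):
g(0) = mex{} = 0
g(1) = mex{0} = 1
g(2) = mex{1} = 0
g(3) = mex{0} = 1
g(4) = mex{0,1} = 2
g(5) = mex{0,1,2} = 3
g(6) = mex{0,1,3} = 2
g(7) = mex{0,1,2} = 3
g(8) = mex{1,2,3} = 0
g(9) = mex{0,2,3} = 1
g(10) = mex{1,2,3} = 0
g(11) = mex{0,2,3} = 1
g(12) = mex{0,1,3} = 2
g(13) = mex{0,1,2} = 3
g(14) = mex{0,1,3} = 2
So g(14) = 2.
Grundy values for stack C (subtraction set {4, 5, 6, 7}):
g(0) = mex{} = 0
g(1) = mex{} = 0
g(2) = mex{} = 0
g(3) = mex{} = 0
g(4) = mex{0} = 1
g(5) = mex{0} = 1
g(6) = mex{0} = 1
g(7) = mex{0} = 1
g(8) = mex{0,1} = 2
So g(8) = 2.
By the Sprague-Grundy theorem, the Grundy value of a sum of independent games is the XOR of the component values.
Combined value = 2 ⊕ 2 ⊕ 2 = 2.

2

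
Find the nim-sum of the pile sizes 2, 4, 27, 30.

3

Compute the nim-sum pairwise:
2 ⊕ 4 = 6
6 ⊕ 27 = 29
29 ⊕ 30 = 3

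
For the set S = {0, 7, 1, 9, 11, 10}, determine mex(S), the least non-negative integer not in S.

The values 0, 1 are all present; 2 is the first non-negative integer missing from the set.

2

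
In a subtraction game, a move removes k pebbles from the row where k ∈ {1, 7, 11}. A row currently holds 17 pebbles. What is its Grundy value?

Compute g(0), g(1), … for moves {1, 7, 11}:
k:     0  1  2  3  4  5  6  7  8  9 10 11 12 13 14 15 16 17
g(k):  0  1  0  1  0  1  0  1  0  1  0  1  0  1  0  1  0  1
So g(17) = 1.

1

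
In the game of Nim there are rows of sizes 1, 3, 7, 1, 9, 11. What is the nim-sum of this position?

6

Compute the nim-sum pairwise:
1 ^ 3 = 2
2 ^ 7 = 5
5 ^ 1 = 4
4 ^ 9 = 13
13 ^ 11 = 6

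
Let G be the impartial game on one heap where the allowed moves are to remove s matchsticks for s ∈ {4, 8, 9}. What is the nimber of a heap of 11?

Build the Grundy sequence with g(k) = mex{g(k−s) : s ∈ {4, 8, 9}, s ≤ k}:
g(0) = mex{} = 0
g(1) = mex{} = 0
g(2) = mex{} = 0
g(3) = mex{} = 0
g(4) = mex{0} = 1
g(5) = mex{0} = 1
g(6) = mex{0} = 1
g(7) = mex{0} = 1
g(8) = mex{0,1} = 2
g(9) = mex{0,1} = 2
g(10) = mex{0,1} = 2
g(11) = mex{0,1} = 2
So g(11) = 2.

2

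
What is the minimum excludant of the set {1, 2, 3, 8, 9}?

0 is not in the set, so the mex is 0.

0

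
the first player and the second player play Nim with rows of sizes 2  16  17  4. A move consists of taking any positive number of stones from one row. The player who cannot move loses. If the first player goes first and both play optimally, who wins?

the first player wins

In binary:
  00010  (2)
  10000  (16)
  10001  (17)
  00100  (4)
  -----
  00111  (7)
The nim-sum is 7 ≠ 0, so this is an N-position: the player to move can win; the first player has a winning move.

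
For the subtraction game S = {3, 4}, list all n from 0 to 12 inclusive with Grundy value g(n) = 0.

0, 1, 2, 7, 8, 9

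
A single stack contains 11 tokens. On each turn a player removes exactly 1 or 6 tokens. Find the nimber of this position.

0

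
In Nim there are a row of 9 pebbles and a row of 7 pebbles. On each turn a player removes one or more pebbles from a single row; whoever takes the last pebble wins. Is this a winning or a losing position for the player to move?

Winning position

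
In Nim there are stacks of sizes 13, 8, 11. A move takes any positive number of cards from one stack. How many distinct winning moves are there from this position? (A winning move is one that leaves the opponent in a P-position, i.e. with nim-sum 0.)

Compute the nim-sum pairwise:
13 ^ 8 = 5
5 ^ 11 = 14
The overall nim-sum is X = 14. A stack of size p has a winning move iff p XOR X < p (reduce it to p XOR X).
  13: 13 XOR 14 = 3 < 13 — winning move (to 3).
  8: 8 XOR 14 = 6 < 8 — winning move (to 6).
  11: 11 XOR 14 = 5 < 11 — winning move (to 5).
That gives 3 winning moves.

3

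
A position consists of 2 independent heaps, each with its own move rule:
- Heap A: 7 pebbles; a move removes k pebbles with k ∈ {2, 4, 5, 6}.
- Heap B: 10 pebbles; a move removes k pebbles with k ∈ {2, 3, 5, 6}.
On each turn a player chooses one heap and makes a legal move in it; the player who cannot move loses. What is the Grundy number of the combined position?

Build the Grundy sequence for heap A with g(k) = mex{g(k−s) : s ∈ {2, 4, 5, 6}, s ≤ k}:
k:     0  1  2  3  4  5  6  7
g(k):  0  0  1  1  2  2  3  3
So g(7) = 3.
Grundy values for heap B (subtraction set {2, 3, 5, 6}):
g(0) = mex{} = 0
g(1) = mex{} = 0
g(2) = mex{0} = 1
g(3) = mex{0} = 1
g(4) = mex{0,1} = 2
g(5) = mex{0,1} = 2
g(6) = mex{0,1,2} = 3
g(7) = mex{0,1,2} = 3
g(8) = mex{1,2,3} = 0
g(9) = mex{1,2,3} = 0
g(10) = mex{0,2,3} = 1
So g(10) = 1.
The value of a disjunctive sum is the nim-sum of the parts.
Combined value = 3 XOR 1 = 2.

2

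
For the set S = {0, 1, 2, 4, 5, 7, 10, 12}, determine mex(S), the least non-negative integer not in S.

3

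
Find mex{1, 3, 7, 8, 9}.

0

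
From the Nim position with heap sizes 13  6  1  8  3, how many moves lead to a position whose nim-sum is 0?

Write each in binary and XOR column by column:
  1101  (13)
  0110  (6)
  0001  (1)
  1000  (8)
  0011  (3)
  ----
  0001  (1)
The overall nim-sum is X = 1. A heap of size p has a winning move iff p XOR X < p (reduce it to p XOR X).
  13: 13 XOR 1 = 12 < 13 — winning move (to 12).
  6: 6 XOR 1 = 7 ≥ 6 — no move.
  1: 1 XOR 1 = 0 < 1 — winning move (to 0).
  8: 8 XOR 1 = 9 ≥ 8 — no move.
  3: 3 XOR 1 = 2 < 3 — winning move (to 2).
That gives 3 winning moves.

3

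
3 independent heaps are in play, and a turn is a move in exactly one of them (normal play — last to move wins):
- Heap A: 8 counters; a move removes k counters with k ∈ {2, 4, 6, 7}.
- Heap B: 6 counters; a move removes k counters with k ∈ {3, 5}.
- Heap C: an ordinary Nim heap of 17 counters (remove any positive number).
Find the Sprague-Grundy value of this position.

Build the Grundy sequence for heap A with g(k) = mex{g(k−s) : s ∈ {2, 4, 6, 7}, s ≤ k}:
g(0) = mex{} = 0
g(1) = mex{} = 0
g(2) = mex{0} = 1
g(3) = mex{0} = 1
g(4) = mex{0,1} = 2
g(5) = mex{0,1} = 2
g(6) = mex{0,1,2} = 3
g(7) = mex{0,1,2} = 3
g(8) = mex{0,1,2,3} = 4
So g(8) = 4.
Grundy values for heap B (subtraction set {3, 5}):
g(0) = mex{} = 0
g(1) = mex{} = 0
g(2) = mex{} = 0
g(3) = mex{0} = 1
g(4) = mex{0} = 1
g(5) = mex{0} = 1
g(6) = mex{0,1} = 2
So g(6) = 2.
Heap C is a plain Nim heap of size 17, so its Grundy value is 17.
By the Sprague-Grundy theorem, the Grundy value of a sum of independent games is the XOR of the component values.
Combined value = 4 XOR 2 XOR 17 = 23.

23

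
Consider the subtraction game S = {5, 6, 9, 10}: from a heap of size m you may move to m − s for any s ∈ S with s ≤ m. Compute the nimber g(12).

2

Compute g(0), g(1), … for moves {5, 6, 9, 10}:
g(0) = mex{} = 0
g(1) = mex{} = 0
g(2) = mex{} = 0
g(3) = mex{} = 0
g(4) = mex{} = 0
g(5) = mex{0} = 1
g(6) = mex{0} = 1
g(7) = mex{0} = 1
g(8) = mex{0} = 1
g(9) = mex{0} = 1
g(10) = mex{0,1} = 2
g(11) = mex{0,1} = 2
g(12) = mex{0,1} = 2
So g(12) = 2.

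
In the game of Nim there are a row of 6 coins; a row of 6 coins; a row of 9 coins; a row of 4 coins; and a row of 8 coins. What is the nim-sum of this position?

5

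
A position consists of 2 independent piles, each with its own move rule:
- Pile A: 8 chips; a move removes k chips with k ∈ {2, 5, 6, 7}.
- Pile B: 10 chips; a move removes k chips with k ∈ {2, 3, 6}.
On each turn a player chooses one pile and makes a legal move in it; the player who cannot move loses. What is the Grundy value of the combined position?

2

Build the Grundy sequence for pile A with g(k) = mex{g(k−s) : s ∈ {2, 5, 6, 7}, s ≤ k}:
g(0) = mex{} = 0
g(1) = mex{} = 0
g(2) = mex{0} = 1
g(3) = mex{0} = 1
g(4) = mex{1} = 0
g(5) = mex{0,1} = 2
g(6) = mex{0} = 1
g(7) = mex{0,1,2} = 3
g(8) = mex{0,1} = 2
So g(8) = 2.
Build the Grundy sequence for pile B with g(k) = mex{g(k−s) : s ∈ {2, 3, 6}, s ≤ k}:
k:     0  1  2  3  4  5  6  7  8  9 10
g(k):  0  0  1  1  2  0  3  1  2  0  0
So g(10) = 0.
The value of a disjunctive sum is the nim-sum of the parts.
Combined value = 2 XOR 0 = 2.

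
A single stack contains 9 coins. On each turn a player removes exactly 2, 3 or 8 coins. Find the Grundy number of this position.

Grundy values for subtraction set {2, 3, 8}:
k:     0  1  2  3  4  5  6  7  8  9
g(k):  0  0  1  1  2  0  0  1  1  2
So g(9) = 2.

2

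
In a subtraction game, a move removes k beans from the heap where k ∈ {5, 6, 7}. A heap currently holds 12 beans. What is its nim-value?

0

Build the Grundy sequence with g(k) = mex{g(k−s) : s ∈ {5, 6, 7}, s ≤ k}:
g(0) = mex{} = 0
g(1) = mex{} = 0
g(2) = mex{} = 0
g(3) = mex{} = 0
g(4) = mex{} = 0
g(5) = mex{0} = 1
g(6) = mex{0} = 1
g(7) = mex{0} = 1
g(8) = mex{0} = 1
g(9) = mex{0} = 1
g(10) = mex{0,1} = 2
g(11) = mex{0,1} = 2
g(12) = mex{1} = 0
So g(12) = 0.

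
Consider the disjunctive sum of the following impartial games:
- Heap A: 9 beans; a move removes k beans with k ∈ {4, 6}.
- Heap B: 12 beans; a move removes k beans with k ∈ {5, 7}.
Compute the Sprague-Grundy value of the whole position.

2

For heap A, compute g(0), g(1), … with moves {4, 6}:
g(0) = mex{} = 0
g(1) = mex{} = 0
g(2) = mex{} = 0
g(3) = mex{} = 0
g(4) = mex{0} = 1
g(5) = mex{0} = 1
g(6) = mex{0} = 1
g(7) = mex{0} = 1
g(8) = mex{0,1} = 2
g(9) = mex{0,1} = 2
So g(9) = 2.
Grundy values for heap B (subtraction set {5, 7}):
g(0) = mex{} = 0
g(1) = mex{} = 0
g(2) = mex{} = 0
g(3) = mex{} = 0
g(4) = mex{} = 0
g(5) = mex{0} = 1
g(6) = mex{0} = 1
g(7) = mex{0} = 1
g(8) = mex{0} = 1
g(9) = mex{0} = 1
g(10) = mex{0,1} = 2
g(11) = mex{0,1} = 2
g(12) = mex{1} = 0
So g(12) = 0.
The value of a disjunctive sum is the nim-sum of the parts.
Combined value = 2 XOR 0 = 2.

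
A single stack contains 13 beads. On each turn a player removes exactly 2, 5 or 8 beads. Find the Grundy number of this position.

Compute g(0), g(1), … for moves {2, 5, 8}:
g(0) = mex{} = 0
g(1) = mex{} = 0
g(2) = mex{0} = 1
g(3) = mex{0} = 1
g(4) = mex{1} = 0
g(5) = mex{0,1} = 2
g(6) = mex{0} = 1
g(7) = mex{1,2} = 0
g(8) = mex{0,1} = 2
g(9) = mex{0} = 1
g(10) = mex{1,2} = 0
g(11) = mex{1} = 0
g(12) = mex{0} = 1
g(13) = mex{0,2} = 1
So g(13) = 1.

1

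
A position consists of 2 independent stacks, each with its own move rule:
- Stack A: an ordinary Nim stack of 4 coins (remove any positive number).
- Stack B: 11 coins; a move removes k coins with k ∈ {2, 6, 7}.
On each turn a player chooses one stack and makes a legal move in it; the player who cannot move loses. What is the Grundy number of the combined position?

5

Stack A is a plain Nim stack of size 4, so its Grundy value is 4.
Build the Grundy sequence for stack B with g(k) = mex{g(k−s) : s ∈ {2, 6, 7}, s ≤ k}:
g(0) = mex{} = 0
g(1) = mex{} = 0
g(2) = mex{0} = 1
g(3) = mex{0} = 1
g(4) = mex{1} = 0
g(5) = mex{1} = 0
g(6) = mex{0} = 1
g(7) = mex{0} = 1
g(8) = mex{0,1} = 2
g(9) = mex{1} = 0
g(10) = mex{0,1,2} = 3
g(11) = mex{0} = 1
So g(11) = 1.
By the Sprague-Grundy theorem, the Grundy value of a sum of independent games is the XOR of the component values.
Combined value = 4 ⊕ 1 = 5.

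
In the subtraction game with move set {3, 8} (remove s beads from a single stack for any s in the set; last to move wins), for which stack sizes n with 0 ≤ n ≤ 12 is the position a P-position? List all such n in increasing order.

0, 1, 2, 6, 7, 11, 12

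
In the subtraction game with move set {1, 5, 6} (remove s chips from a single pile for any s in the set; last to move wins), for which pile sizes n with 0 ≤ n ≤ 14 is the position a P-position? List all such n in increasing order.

0, 2, 4, 11, 13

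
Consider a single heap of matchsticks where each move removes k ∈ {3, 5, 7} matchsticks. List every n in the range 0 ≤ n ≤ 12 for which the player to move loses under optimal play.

0, 1, 2, 10, 11, 12

Grundy values for subtraction set {3, 5, 7}:
k:     0  1  2  3  4  5  6  7  8  9 10 11 12
g(k):  0  0  0  1  1  1  2  2  2  3  0  0  0
The P-positions (g = 0) in 0..12 are 0, 1, 2, 10, 11, 12.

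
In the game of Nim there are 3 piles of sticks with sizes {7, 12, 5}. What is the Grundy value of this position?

14

Bitwise XOR of the heap sizes:
  0111  (7)
  1100  (12)
  0101  (5)
  ----
  1110  (14)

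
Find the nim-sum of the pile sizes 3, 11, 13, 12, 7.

14

Compute the nim-sum pairwise:
3 ^ 11 = 8
8 ^ 13 = 5
5 ^ 12 = 9
9 ^ 7 = 14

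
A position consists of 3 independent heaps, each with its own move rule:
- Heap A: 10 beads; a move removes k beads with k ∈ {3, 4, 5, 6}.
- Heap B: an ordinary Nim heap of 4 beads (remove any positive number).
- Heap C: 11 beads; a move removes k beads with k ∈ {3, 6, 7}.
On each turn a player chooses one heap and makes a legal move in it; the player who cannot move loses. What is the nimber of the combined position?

Grundy values for heap A (subtraction set {3, 4, 5, 6}):
g(0) = mex{} = 0
g(1) = mex{} = 0
g(2) = mex{} = 0
g(3) = mex{0} = 1
g(4) = mex{0} = 1
g(5) = mex{0} = 1
g(6) = mex{0,1} = 2
g(7) = mex{0,1} = 2
g(8) = mex{0,1} = 2
g(9) = mex{1,2} = 0
g(10) = mex{1,2} = 0
So g(10) = 0.
Heap B is a plain Nim heap of size 4, so its Grundy value is 4.
For heap C, compute g(0), g(1), … with moves {3, 6, 7}:
k:     0  1  2  3  4  5  6  7  8  9 10 11
g(k):  0  0  0  1  1  1  2  2  2  3  0  0
So g(11) = 0.
By the Sprague-Grundy theorem, the Grundy value of a sum of independent games is the XOR of the component values.
Combined value = 0 XOR 4 XOR 0 = 4.

4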